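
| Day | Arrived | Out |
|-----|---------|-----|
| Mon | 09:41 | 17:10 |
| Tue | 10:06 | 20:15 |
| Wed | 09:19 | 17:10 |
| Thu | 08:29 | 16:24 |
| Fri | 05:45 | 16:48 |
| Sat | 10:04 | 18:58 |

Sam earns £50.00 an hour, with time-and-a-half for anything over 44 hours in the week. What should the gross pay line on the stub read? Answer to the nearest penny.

£2901.25

Mon: 09:41–17:10 = 7 h 29 min
Tue: 10:06–20:15 = 10 h 9 min
Wed: 09:19–17:10 = 7 h 51 min
Thu: 08:29–16:24 = 7 h 55 min
Fri: 05:45–16:48 = 11 h 3 min
Sat: 10:04–18:58 = 8 h 54 min
Total worked: 53 h 21 min = 3201 min.
Regular 44 h 0 min = 2640 min at £50.00/h; overtime 9 h 21 min = 561 min at £75.00/h.
Pay = (2640 × £50.00 + 561 × £75.00) ÷ 60 = £2901.25.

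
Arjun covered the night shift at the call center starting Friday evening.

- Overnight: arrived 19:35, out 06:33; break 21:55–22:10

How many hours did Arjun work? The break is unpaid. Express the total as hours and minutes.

10 h 43 min

Overnight: 19:35 → midnight = 4 h 25 min; midnight → 06:33 = 6 h 33 min; span 10 h 58 min; less 15 min break → 10 h 43 min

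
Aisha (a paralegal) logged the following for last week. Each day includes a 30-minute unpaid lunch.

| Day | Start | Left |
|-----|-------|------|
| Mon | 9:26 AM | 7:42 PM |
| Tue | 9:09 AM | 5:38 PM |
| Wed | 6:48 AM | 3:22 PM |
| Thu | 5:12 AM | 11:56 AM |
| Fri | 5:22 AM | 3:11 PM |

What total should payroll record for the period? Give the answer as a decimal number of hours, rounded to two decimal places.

Mon: 9:26 AM–7:42 PM = 10 h 16 min; less 30 min break → 9 h 46 min
Tue: 9:09 AM–5:38 PM = 8 h 29 min; less 30 min break → 7 h 59 min
Wed: 6:48 AM–3:22 PM = 8 h 34 min; less 30 min break → 8 h 4 min
Thu: 5:12 AM–11:56 AM = 6 h 44 min; less 30 min break → 6 h 14 min
Fri: 5:22 AM–3:11 PM = 9 h 49 min; less 30 min break → 9 h 19 min
Total: 9 h 46 min + 7 h 59 min + 8 h 4 min + 6 h 14 min + 9 h 19 min = 41 h 22 min.

41.37 hours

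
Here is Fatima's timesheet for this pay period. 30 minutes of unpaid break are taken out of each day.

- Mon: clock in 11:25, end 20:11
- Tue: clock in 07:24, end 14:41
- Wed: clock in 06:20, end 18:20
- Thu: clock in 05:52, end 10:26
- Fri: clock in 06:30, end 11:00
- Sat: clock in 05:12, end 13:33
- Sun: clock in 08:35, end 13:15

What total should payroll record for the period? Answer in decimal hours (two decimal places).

46.63 hours

Mon: 11:25–20:11 = 8 h 46 min; less 30 min break → 8 h 16 min
Tue: 07:24–14:41 = 7 h 17 min; less 30 min break → 6 h 47 min
Wed: 06:20–18:20 = 12 h 0 min; less 30 min break → 11 h 30 min
Thu: 05:52–10:26 = 4 h 34 min; less 30 min break → 4 h 4 min
Fri: 06:30–11:00 = 4 h 30 min; less 30 min break → 4 h 0 min
Sat: 05:12–13:33 = 8 h 21 min; less 30 min break → 7 h 51 min
Sun: 08:35–13:15 = 4 h 40 min; less 30 min break → 4 h 10 min
Total: 8 h 16 min + 6 h 47 min + 11 h 30 min + 4 h 4 min + 4 h 0 min + 7 h 51 min + 4 h 10 min = 46 h 38 min.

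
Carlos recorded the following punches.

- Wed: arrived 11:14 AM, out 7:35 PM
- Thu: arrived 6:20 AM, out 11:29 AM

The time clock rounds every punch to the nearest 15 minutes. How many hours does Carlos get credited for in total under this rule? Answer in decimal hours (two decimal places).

13.50 hours

Wed: in 11:14 AM→11:15 AM, out 7:35 PM→7:30 PM; 8 h 15 min
Thu: in 6:20 AM→6:15 AM, out 11:29 AM→11:30 AM; 5 h 15 min
Total credited: 13 h 30 min.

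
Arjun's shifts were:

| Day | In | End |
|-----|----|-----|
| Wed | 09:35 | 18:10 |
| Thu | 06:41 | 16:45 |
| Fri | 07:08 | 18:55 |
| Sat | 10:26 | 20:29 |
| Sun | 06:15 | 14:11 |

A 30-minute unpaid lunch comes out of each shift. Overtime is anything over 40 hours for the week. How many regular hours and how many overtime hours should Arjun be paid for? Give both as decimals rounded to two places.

Regular 40.00 hours, overtime 5.92 hours

Wed: 09:35–18:10 = 8 h 35 min; less 30 min break → 8 h 5 min
Thu: 06:41–16:45 = 10 h 4 min; less 30 min break → 9 h 34 min
Fri: 07:08–18:55 = 11 h 47 min; less 30 min break → 11 h 17 min
Sat: 10:26–20:29 = 10 h 3 min; less 30 min break → 9 h 33 min
Sun: 06:15–14:11 = 7 h 56 min; less 30 min break → 7 h 26 min
Total worked: 45 h 55 min = 45.92 h.
Threshold 40 h → overtime 5 h 55 min, regular 40 h 0 min.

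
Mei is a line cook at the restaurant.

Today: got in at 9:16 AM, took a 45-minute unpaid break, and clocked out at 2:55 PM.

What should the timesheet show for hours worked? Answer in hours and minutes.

Today: 9:16 AM–2:55 PM = 5 h 39 min; less 45 min break → 4 h 54 min

4 h 54 min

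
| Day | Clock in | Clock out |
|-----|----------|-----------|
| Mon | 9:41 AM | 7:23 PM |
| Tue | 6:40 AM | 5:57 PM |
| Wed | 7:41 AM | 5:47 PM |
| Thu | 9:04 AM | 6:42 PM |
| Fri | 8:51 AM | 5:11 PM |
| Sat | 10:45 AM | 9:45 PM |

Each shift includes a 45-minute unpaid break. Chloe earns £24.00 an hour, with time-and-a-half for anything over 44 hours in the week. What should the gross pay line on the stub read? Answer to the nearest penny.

Mon: 9:41 AM–7:23 PM = 9 h 42 min; less 45 min break → 8 h 57 min
Tue: 6:40 AM–5:57 PM = 11 h 17 min; less 45 min break → 10 h 32 min
Wed: 7:41 AM–5:47 PM = 10 h 6 min; less 45 min break → 9 h 21 min
Thu: 9:04 AM–6:42 PM = 9 h 38 min; less 45 min break → 8 h 53 min
Fri: 8:51 AM–5:11 PM = 8 h 20 min; less 45 min break → 7 h 35 min
Sat: 10:45 AM–9:45 PM = 11 h 0 min; less 45 min break → 10 h 15 min
Total worked: 55 h 33 min = 3333 min.
Regular 44 h 0 min = 2640 min at £24.00/h; overtime 11 h 33 min = 693 min at £36.00/h.
Pay = (2640 × £24.00 + 693 × £36.00) ÷ 60 = £1471.80.

£1471.80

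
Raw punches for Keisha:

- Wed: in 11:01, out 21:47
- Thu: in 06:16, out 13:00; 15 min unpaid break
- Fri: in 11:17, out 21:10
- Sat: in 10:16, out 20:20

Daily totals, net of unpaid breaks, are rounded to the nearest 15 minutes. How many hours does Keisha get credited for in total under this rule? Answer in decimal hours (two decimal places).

Wed: 11:01–21:47 = 10 h 46 min → rounds to 10 h 45 min
Thu: 06:16–13:00 = 6 h 44 min − 15 min = 6 h 29 min → rounds to 6 h 30 min
Fri: 11:17–21:10 = 9 h 53 min → rounds to 10 h 0 min
Sat: 10:16–20:20 = 10 h 4 min → rounds to 10 h 0 min
Total credited: 37 h 15 min.

37.25 hours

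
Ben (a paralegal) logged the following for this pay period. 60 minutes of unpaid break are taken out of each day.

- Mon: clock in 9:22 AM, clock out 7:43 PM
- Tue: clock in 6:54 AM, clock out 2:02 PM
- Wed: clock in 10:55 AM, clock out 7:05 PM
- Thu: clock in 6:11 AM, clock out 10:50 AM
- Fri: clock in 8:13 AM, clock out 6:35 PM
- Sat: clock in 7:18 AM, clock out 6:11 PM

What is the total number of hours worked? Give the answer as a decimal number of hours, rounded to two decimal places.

45.55 hours

Mon: 9:22 AM–7:43 PM = 10 h 21 min; less 60 min break → 9 h 21 min
Tue: 6:54 AM–2:02 PM = 7 h 8 min; less 60 min break → 6 h 8 min
Wed: 10:55 AM–7:05 PM = 8 h 10 min; less 60 min break → 7 h 10 min
Thu: 6:11 AM–10:50 AM = 4 h 39 min; less 60 min break → 3 h 39 min
Fri: 8:13 AM–6:35 PM = 10 h 22 min; less 60 min break → 9 h 22 min
Sat: 7:18 AM–6:11 PM = 10 h 53 min; less 60 min break → 9 h 53 min
Total: 9 h 21 min + 6 h 8 min + 7 h 10 min + 3 h 39 min + 9 h 22 min + 9 h 53 min = 45 h 33 min.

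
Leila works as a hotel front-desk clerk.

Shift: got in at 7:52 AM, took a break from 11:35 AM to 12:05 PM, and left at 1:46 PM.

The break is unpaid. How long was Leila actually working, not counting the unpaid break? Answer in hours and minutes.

Shift: 7:52 AM–1:46 PM = 5 h 54 min; less 30 min break → 5 h 24 min

5 h 24 min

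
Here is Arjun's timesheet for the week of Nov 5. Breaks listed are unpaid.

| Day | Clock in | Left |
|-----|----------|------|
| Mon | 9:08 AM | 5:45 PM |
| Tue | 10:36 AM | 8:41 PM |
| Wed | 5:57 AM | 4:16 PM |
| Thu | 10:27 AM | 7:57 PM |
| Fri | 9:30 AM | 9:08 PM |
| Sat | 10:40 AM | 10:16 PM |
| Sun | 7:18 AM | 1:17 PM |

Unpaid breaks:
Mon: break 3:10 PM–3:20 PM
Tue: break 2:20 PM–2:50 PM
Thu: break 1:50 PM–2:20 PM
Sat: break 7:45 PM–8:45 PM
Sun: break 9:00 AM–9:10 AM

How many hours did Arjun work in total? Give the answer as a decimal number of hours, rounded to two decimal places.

65.40 hours

Mon: 9:08 AM–5:45 PM = 8 h 37 min; less 10 min break → 8 h 27 min
Tue: 10:36 AM–8:41 PM = 10 h 5 min; less 30 min break → 9 h 35 min
Wed: 5:57 AM–4:16 PM = 10 h 19 min
Thu: 10:27 AM–7:57 PM = 9 h 30 min; less 30 min break → 9 h 0 min
Fri: 9:30 AM–9:08 PM = 11 h 38 min
Sat: 10:40 AM–10:16 PM = 11 h 36 min; less 60 min break → 10 h 36 min
Sun: 7:18 AM–1:17 PM = 5 h 59 min; less 10 min break → 5 h 49 min
Total: 8 h 27 min + 9 h 35 min + 10 h 19 min + 9 h 0 min + 11 h 38 min + 10 h 36 min + 5 h 49 min = 65 h 24 min.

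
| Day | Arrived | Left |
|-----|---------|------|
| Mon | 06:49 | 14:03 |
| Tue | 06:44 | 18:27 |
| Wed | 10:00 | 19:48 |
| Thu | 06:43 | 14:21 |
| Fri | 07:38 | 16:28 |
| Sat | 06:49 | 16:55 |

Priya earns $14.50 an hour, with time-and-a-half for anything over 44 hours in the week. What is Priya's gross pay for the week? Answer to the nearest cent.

Mon: 06:49–14:03 = 7 h 14 min
Tue: 06:44–18:27 = 11 h 43 min
Wed: 10:00–19:48 = 9 h 48 min
Thu: 06:43–14:21 = 7 h 38 min
Fri: 07:38–16:28 = 8 h 50 min
Sat: 06:49–16:55 = 10 h 6 min
Total worked: 55 h 19 min = 3319 min.
Regular 44 h 0 min = 2640 min at $14.50/h; overtime 11 h 19 min = 679 min at $21.75/h.
Pay = (2640 × $14.50 + 679 × $21.75) ÷ 60 = $884.14.

$884.14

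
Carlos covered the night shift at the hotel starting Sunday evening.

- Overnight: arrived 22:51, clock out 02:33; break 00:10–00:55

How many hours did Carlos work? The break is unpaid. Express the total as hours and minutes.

Overnight: 22:51 → midnight = 1 h 9 min; midnight → 02:33 = 2 h 33 min; span 3 h 42 min; less 45 min break → 2 h 57 min

2 h 57 min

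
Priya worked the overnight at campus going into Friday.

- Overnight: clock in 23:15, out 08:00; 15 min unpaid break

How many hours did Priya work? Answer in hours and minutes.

8 h 30 min

Overnight: 23:15 → midnight = 0 h 45 min; midnight → 08:00 = 8 h 0 min; span 8 h 45 min; less 15 min break → 8 h 30 min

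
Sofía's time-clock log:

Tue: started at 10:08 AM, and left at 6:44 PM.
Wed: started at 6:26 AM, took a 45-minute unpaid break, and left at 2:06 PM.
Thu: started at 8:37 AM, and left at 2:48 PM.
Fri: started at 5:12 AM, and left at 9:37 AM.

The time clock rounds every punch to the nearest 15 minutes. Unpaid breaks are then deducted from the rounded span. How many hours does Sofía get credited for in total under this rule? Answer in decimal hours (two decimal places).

Tue: in 10:08 AM→10:15 AM, out 6:44 PM→6:45 PM; 8 h 30 min
Wed: in 6:26 AM→6:30 AM, out 2:06 PM→2:00 PM; 7 h 30 min − 45 min = 6 h 45 min
Thu: in 8:37 AM→8:30 AM, out 2:48 PM→2:45 PM; 6 h 15 min
Fri: in 5:12 AM→5:15 AM, out 9:37 AM→9:30 AM; 4 h 15 min
Total credited: 25 h 45 min.

25.75 hours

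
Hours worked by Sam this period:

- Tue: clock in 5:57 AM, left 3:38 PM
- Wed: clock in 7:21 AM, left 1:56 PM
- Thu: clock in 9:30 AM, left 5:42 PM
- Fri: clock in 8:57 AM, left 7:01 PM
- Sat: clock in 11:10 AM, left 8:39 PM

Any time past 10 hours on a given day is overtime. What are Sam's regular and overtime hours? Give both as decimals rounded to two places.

Tue: 5:57 AM–3:38 PM = 9 h 41 min
Wed: 7:21 AM–1:56 PM = 6 h 35 min
Thu: 9:30 AM–5:42 PM = 8 h 12 min
Fri: 8:57 AM–7:01 PM = 10 h 4 min
Sat: 11:10 AM–8:39 PM = 9 h 29 min
Tue reg 9 h 41 min / OT 0 h 0 min; Wed reg 6 h 35 min / OT 0 h 0 min; Thu reg 8 h 12 min / OT 0 h 0 min; Fri reg 10 h 0 min / OT 0 h 4 min; Sat reg 9 h 29 min / OT 0 h 0 min.
Totals: regular 43 h 57 min, overtime 0 h 4 min.

Regular 43.95 hours, overtime 0.07 hours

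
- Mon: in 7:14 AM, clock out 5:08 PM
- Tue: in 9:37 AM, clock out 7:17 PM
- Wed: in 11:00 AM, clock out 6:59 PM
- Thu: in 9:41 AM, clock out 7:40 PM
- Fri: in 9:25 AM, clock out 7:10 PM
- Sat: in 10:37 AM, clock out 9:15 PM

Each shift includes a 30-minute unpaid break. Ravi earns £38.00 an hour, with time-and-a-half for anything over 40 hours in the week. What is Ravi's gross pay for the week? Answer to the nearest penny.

Mon: 7:14 AM–5:08 PM = 9 h 54 min; less 30 min break → 9 h 24 min
Tue: 9:37 AM–7:17 PM = 9 h 40 min; less 30 min break → 9 h 10 min
Wed: 11:00 AM–6:59 PM = 7 h 59 min; less 30 min break → 7 h 29 min
Thu: 9:41 AM–7:40 PM = 9 h 59 min; less 30 min break → 9 h 29 min
Fri: 9:25 AM–7:10 PM = 9 h 45 min; less 30 min break → 9 h 15 min
Sat: 10:37 AM–9:15 PM = 10 h 38 min; less 30 min break → 10 h 8 min
Total worked: 54 h 55 min = 3295 min.
Regular 40 h 0 min = 2400 min at £38.00/h; overtime 14 h 55 min = 895 min at £57.00/h.
Pay = (2400 × £38.00 + 895 × £57.00) ÷ 60 = £2370.25.

£2370.25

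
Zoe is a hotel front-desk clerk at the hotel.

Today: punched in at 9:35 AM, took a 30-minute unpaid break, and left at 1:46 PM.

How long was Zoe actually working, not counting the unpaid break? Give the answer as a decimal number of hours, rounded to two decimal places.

3.68 hours

Today: 9:35 AM–1:46 PM = 4 h 11 min; less 30 min break → 3 h 41 min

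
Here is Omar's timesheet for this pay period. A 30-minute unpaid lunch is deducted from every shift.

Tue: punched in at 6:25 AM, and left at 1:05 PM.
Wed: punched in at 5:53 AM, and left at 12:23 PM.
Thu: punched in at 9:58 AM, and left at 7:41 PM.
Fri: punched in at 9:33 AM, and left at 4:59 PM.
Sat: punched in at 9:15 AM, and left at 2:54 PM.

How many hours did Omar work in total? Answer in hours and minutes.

33 h 28 min

Tue: 6:25 AM–1:05 PM = 6 h 40 min; less 30 min break → 6 h 10 min
Wed: 5:53 AM–12:23 PM = 6 h 30 min; less 30 min break → 6 h 0 min
Thu: 9:58 AM–7:41 PM = 9 h 43 min; less 30 min break → 9 h 13 min
Fri: 9:33 AM–4:59 PM = 7 h 26 min; less 30 min break → 6 h 56 min
Sat: 9:15 AM–2:54 PM = 5 h 39 min; less 30 min break → 5 h 9 min
Total: 6 h 10 min + 6 h 0 min + 9 h 13 min + 6 h 56 min + 5 h 9 min = 33 h 28 min.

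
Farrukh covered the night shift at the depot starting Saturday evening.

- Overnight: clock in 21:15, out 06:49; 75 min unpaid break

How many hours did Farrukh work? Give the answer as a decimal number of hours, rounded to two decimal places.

8.32 hours

Overnight: 21:15 → midnight = 2 h 45 min; midnight → 06:49 = 6 h 49 min; span 9 h 34 min; less 75 min break → 8 h 19 min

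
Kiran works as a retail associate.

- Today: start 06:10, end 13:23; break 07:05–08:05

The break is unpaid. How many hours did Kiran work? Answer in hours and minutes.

Today: 06:10–13:23 = 7 h 13 min; less 60 min break → 6 h 13 min

6 h 13 min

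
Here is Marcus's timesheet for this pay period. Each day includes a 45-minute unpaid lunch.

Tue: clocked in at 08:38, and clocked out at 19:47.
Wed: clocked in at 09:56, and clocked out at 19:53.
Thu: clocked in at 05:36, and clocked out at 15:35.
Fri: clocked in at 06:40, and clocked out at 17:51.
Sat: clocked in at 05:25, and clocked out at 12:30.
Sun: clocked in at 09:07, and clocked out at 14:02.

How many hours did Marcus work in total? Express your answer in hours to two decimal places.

Tue: 08:38–19:47 = 11 h 9 min; less 45 min break → 10 h 24 min
Wed: 09:56–19:53 = 9 h 57 min; less 45 min break → 9 h 12 min
Thu: 05:36–15:35 = 9 h 59 min; less 45 min break → 9 h 14 min
Fri: 06:40–17:51 = 11 h 11 min; less 45 min break → 10 h 26 min
Sat: 05:25–12:30 = 7 h 5 min; less 45 min break → 6 h 20 min
Sun: 09:07–14:02 = 4 h 55 min; less 45 min break → 4 h 10 min
Total: 10 h 24 min + 9 h 12 min + 9 h 14 min + 10 h 26 min + 6 h 20 min + 4 h 10 min = 49 h 46 min.

49.77 hours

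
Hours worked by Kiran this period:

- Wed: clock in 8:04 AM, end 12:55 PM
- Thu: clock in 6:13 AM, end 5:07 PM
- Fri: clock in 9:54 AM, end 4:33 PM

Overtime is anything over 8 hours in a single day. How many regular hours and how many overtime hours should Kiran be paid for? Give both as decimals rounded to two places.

Wed: 8:04 AM–12:55 PM = 4 h 51 min
Thu: 6:13 AM–5:07 PM = 10 h 54 min
Fri: 9:54 AM–4:33 PM = 6 h 39 min
Wed reg 4 h 51 min / OT 0 h 0 min; Thu reg 8 h 0 min / OT 2 h 54 min; Fri reg 6 h 39 min / OT 0 h 0 min.
Totals: regular 19 h 30 min, overtime 2 h 54 min.

Regular 19.50 hours, overtime 2.90 hours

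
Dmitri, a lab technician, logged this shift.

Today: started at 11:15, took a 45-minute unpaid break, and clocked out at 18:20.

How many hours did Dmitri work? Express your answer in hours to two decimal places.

6.33 hours

Today: 11:15–18:20 = 7 h 5 min; less 45 min break → 6 h 20 min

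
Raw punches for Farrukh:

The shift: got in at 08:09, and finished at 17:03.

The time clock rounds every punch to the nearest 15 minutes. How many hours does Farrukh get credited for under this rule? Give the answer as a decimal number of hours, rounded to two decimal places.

8.75 hours

The shift: in 08:09→08:15, out 17:03→17:00; 8 h 45 min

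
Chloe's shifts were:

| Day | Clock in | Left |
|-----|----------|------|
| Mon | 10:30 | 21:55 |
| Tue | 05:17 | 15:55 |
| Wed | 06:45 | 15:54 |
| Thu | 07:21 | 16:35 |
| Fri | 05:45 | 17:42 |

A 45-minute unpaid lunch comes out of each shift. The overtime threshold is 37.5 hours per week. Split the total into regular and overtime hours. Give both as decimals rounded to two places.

Mon: 10:30–21:55 = 11 h 25 min; less 45 min break → 10 h 40 min
Tue: 05:17–15:55 = 10 h 38 min; less 45 min break → 9 h 53 min
Wed: 06:45–15:54 = 9 h 9 min; less 45 min break → 8 h 24 min
Thu: 07:21–16:35 = 9 h 14 min; less 45 min break → 8 h 29 min
Fri: 05:45–17:42 = 11 h 57 min; less 45 min break → 11 h 12 min
Total worked: 48 h 38 min = 48.63 h.
Threshold 37.5 h → overtime 11 h 8 min, regular 37 h 30 min.

Regular 37.50 hours, overtime 11.13 hours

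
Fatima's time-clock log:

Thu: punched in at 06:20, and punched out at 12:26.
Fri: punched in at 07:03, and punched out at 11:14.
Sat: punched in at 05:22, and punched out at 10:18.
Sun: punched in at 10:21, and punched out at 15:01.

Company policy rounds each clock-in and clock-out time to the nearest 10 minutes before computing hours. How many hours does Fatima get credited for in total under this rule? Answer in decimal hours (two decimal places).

Thu: in 06:20→06:20, out 12:26→12:30; 6 h 10 min
Fri: in 07:03→07:00, out 11:14→11:10; 4 h 10 min
Sat: in 05:22→05:20, out 10:18→10:20; 5 h 0 min
Sun: in 10:21→10:20, out 15:01→15:00; 4 h 40 min
Total credited: 20 h 0 min.

20.00 hours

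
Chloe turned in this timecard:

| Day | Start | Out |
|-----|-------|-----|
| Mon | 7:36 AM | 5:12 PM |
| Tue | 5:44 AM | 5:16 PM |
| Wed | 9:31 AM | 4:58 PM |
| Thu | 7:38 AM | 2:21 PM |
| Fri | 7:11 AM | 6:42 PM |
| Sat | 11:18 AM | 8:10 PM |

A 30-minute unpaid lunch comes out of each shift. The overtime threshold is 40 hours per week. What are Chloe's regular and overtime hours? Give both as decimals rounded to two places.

Regular 40.00 hours, overtime 12.68 hours

Mon: 7:36 AM–5:12 PM = 9 h 36 min; less 30 min break → 9 h 6 min
Tue: 5:44 AM–5:16 PM = 11 h 32 min; less 30 min break → 11 h 2 min
Wed: 9:31 AM–4:58 PM = 7 h 27 min; less 30 min break → 6 h 57 min
Thu: 7:38 AM–2:21 PM = 6 h 43 min; less 30 min break → 6 h 13 min
Fri: 7:11 AM–6:42 PM = 11 h 31 min; less 30 min break → 11 h 1 min
Sat: 11:18 AM–8:10 PM = 8 h 52 min; less 30 min break → 8 h 22 min
Total worked: 52 h 41 min = 52.68 h.
Threshold 40 h → overtime 12 h 41 min, regular 40 h 0 min.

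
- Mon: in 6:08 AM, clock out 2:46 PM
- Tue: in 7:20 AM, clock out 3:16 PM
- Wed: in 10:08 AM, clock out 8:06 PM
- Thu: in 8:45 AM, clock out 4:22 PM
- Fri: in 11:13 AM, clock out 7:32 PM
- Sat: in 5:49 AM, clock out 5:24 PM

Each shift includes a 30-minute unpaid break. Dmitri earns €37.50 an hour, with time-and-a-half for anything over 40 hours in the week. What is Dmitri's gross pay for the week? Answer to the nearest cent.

Mon: 6:08 AM–2:46 PM = 8 h 38 min; less 30 min break → 8 h 8 min
Tue: 7:20 AM–3:16 PM = 7 h 56 min; less 30 min break → 7 h 26 min
Wed: 10:08 AM–8:06 PM = 9 h 58 min; less 30 min break → 9 h 28 min
Thu: 8:45 AM–4:22 PM = 7 h 37 min; less 30 min break → 7 h 7 min
Fri: 11:13 AM–7:32 PM = 8 h 19 min; less 30 min break → 7 h 49 min
Sat: 5:49 AM–5:24 PM = 11 h 35 min; less 30 min break → 11 h 5 min
Total worked: 51 h 3 min = 3063 min.
Regular 40 h 0 min = 2400 min at €37.50/h; overtime 11 h 3 min = 663 min at €56.25/h.
Pay = (2400 × €37.50 + 663 × €56.25) ÷ 60 = €2121.56.

€2121.56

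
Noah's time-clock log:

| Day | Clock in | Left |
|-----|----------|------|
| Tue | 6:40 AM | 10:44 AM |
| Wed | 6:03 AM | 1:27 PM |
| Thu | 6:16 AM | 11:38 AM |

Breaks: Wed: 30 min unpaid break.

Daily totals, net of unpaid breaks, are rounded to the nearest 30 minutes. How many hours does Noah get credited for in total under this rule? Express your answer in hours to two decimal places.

Tue: 6:40 AM–10:44 AM = 4 h 4 min → rounds to 4 h 0 min
Wed: 6:03 AM–1:27 PM = 7 h 24 min − 30 min = 6 h 54 min → rounds to 7 h 0 min
Thu: 6:16 AM–11:38 AM = 5 h 22 min → rounds to 5 h 30 min
Total credited: 16 h 30 min.

16.50 hours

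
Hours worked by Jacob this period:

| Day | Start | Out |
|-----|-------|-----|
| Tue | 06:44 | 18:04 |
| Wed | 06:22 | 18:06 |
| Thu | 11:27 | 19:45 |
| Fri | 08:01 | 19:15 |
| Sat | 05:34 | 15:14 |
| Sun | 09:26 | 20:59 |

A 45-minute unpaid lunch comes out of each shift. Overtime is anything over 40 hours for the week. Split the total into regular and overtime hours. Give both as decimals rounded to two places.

Regular 40.00 hours, overtime 19.32 hours

Tue: 06:44–18:04 = 11 h 20 min; less 45 min break → 10 h 35 min
Wed: 06:22–18:06 = 11 h 44 min; less 45 min break → 10 h 59 min
Thu: 11:27–19:45 = 8 h 18 min; less 45 min break → 7 h 33 min
Fri: 08:01–19:15 = 11 h 14 min; less 45 min break → 10 h 29 min
Sat: 05:34–15:14 = 9 h 40 min; less 45 min break → 8 h 55 min
Sun: 09:26–20:59 = 11 h 33 min; less 45 min break → 10 h 48 min
Total worked: 59 h 19 min = 59.32 h.
Threshold 40 h → overtime 19 h 19 min, regular 40 h 0 min.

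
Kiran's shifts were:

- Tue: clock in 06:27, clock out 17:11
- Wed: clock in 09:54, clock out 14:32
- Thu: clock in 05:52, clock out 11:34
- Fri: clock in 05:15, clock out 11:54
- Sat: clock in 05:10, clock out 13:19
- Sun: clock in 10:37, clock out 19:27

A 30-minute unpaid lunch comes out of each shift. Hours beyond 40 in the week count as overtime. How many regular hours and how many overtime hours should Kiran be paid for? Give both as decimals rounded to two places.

Regular 40.00 hours, overtime 1.70 hours

Tue: 06:27–17:11 = 10 h 44 min; less 30 min break → 10 h 14 min
Wed: 09:54–14:32 = 4 h 38 min; less 30 min break → 4 h 8 min
Thu: 05:52–11:34 = 5 h 42 min; less 30 min break → 5 h 12 min
Fri: 05:15–11:54 = 6 h 39 min; less 30 min break → 6 h 9 min
Sat: 05:10–13:19 = 8 h 9 min; less 30 min break → 7 h 39 min
Sun: 10:37–19:27 = 8 h 50 min; less 30 min break → 8 h 20 min
Total worked: 41 h 42 min = 41.70 h.
Threshold 40 h → overtime 1 h 42 min, regular 40 h 0 min.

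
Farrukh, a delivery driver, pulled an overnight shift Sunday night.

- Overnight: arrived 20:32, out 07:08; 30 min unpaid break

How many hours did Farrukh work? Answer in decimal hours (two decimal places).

10.10 hours

Overnight: 20:32 → midnight = 3 h 28 min; midnight → 07:08 = 7 h 8 min; span 10 h 36 min; less 30 min break → 10 h 6 min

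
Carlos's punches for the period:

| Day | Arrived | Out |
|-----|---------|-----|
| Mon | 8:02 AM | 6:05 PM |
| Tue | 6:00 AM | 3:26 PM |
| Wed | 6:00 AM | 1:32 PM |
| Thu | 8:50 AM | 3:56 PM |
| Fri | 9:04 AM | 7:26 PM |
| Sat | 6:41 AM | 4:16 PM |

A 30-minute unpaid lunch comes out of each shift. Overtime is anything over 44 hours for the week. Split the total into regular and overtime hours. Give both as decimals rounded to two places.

Mon: 8:02 AM–6:05 PM = 10 h 3 min; less 30 min break → 9 h 33 min
Tue: 6:00 AM–3:26 PM = 9 h 26 min; less 30 min break → 8 h 56 min
Wed: 6:00 AM–1:32 PM = 7 h 32 min; less 30 min break → 7 h 2 min
Thu: 8:50 AM–3:56 PM = 7 h 6 min; less 30 min break → 6 h 36 min
Fri: 9:04 AM–7:26 PM = 10 h 22 min; less 30 min break → 9 h 52 min
Sat: 6:41 AM–4:16 PM = 9 h 35 min; less 30 min break → 9 h 5 min
Total worked: 51 h 4 min = 51.07 h.
Threshold 44 h → overtime 7 h 4 min, regular 44 h 0 min.

Regular 44.00 hours, overtime 7.07 hours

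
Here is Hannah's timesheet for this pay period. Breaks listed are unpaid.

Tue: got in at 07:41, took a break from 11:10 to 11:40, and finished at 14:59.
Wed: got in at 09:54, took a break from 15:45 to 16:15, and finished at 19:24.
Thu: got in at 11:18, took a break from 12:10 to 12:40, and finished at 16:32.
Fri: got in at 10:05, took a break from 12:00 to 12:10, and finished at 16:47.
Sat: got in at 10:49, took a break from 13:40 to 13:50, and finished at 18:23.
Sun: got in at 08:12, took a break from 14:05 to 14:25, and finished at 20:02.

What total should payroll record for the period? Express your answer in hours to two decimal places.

45.97 hours

Tue: 07:41–14:59 = 7 h 18 min; less 30 min break → 6 h 48 min
Wed: 09:54–19:24 = 9 h 30 min; less 30 min break → 9 h 0 min
Thu: 11:18–16:32 = 5 h 14 min; less 30 min break → 4 h 44 min
Fri: 10:05–16:47 = 6 h 42 min; less 10 min break → 6 h 32 min
Sat: 10:49–18:23 = 7 h 34 min; less 10 min break → 7 h 24 min
Sun: 08:12–20:02 = 11 h 50 min; less 20 min break → 11 h 30 min
Total: 6 h 48 min + 9 h 0 min + 4 h 44 min + 6 h 32 min + 7 h 24 min + 11 h 30 min = 45 h 58 min.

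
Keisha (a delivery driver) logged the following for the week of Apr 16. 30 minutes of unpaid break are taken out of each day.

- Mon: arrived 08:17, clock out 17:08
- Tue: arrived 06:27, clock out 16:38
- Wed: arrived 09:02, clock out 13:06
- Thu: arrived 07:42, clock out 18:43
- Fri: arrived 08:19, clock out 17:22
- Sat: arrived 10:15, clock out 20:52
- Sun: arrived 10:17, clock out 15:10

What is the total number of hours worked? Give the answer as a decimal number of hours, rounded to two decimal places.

55.17 hours

Mon: 08:17–17:08 = 8 h 51 min; less 30 min break → 8 h 21 min
Tue: 06:27–16:38 = 10 h 11 min; less 30 min break → 9 h 41 min
Wed: 09:02–13:06 = 4 h 4 min; less 30 min break → 3 h 34 min
Thu: 07:42–18:43 = 11 h 1 min; less 30 min break → 10 h 31 min
Fri: 08:19–17:22 = 9 h 3 min; less 30 min break → 8 h 33 min
Sat: 10:15–20:52 = 10 h 37 min; less 30 min break → 10 h 7 min
Sun: 10:17–15:10 = 4 h 53 min; less 30 min break → 4 h 23 min
Total: 8 h 21 min + 9 h 41 min + 3 h 34 min + 10 h 31 min + 8 h 33 min + 10 h 7 min + 4 h 23 min = 55 h 10 min.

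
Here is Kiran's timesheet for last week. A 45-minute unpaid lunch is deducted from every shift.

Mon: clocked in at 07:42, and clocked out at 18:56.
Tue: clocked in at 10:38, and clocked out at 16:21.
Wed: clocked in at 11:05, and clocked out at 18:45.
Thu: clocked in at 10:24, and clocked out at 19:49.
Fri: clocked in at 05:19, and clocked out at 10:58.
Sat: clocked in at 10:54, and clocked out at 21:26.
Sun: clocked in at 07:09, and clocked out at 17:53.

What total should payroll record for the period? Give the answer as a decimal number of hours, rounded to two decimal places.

55.70 hours

Mon: 07:42–18:56 = 11 h 14 min; less 45 min break → 10 h 29 min
Tue: 10:38–16:21 = 5 h 43 min; less 45 min break → 4 h 58 min
Wed: 11:05–18:45 = 7 h 40 min; less 45 min break → 6 h 55 min
Thu: 10:24–19:49 = 9 h 25 min; less 45 min break → 8 h 40 min
Fri: 05:19–10:58 = 5 h 39 min; less 45 min break → 4 h 54 min
Sat: 10:54–21:26 = 10 h 32 min; less 45 min break → 9 h 47 min
Sun: 07:09–17:53 = 10 h 44 min; less 45 min break → 9 h 59 min
Total: 10 h 29 min + 4 h 58 min + 6 h 55 min + 8 h 40 min + 4 h 54 min + 9 h 47 min + 9 h 59 min = 55 h 42 min.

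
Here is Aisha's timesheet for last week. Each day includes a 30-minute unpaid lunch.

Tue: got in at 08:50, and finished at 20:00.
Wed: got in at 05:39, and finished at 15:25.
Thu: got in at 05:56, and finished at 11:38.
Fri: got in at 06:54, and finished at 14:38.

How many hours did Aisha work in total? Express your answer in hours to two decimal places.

32.37 hours

Tue: 08:50–20:00 = 11 h 10 min; less 30 min break → 10 h 40 min
Wed: 05:39–15:25 = 9 h 46 min; less 30 min break → 9 h 16 min
Thu: 05:56–11:38 = 5 h 42 min; less 30 min break → 5 h 12 min
Fri: 06:54–14:38 = 7 h 44 min; less 30 min break → 7 h 14 min
Total: 10 h 40 min + 9 h 16 min + 5 h 12 min + 7 h 14 min = 32 h 22 min.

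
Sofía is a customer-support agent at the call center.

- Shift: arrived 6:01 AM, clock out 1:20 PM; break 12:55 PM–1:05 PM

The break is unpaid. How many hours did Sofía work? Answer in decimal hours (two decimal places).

7.15 hours

Shift: 6:01 AM–1:20 PM = 7 h 19 min; less 10 min break → 7 h 9 min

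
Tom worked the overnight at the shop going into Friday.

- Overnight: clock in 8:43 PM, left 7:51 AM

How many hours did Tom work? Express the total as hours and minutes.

11 h 8 min

Overnight: 8:43 PM → midnight = 3 h 17 min; midnight → 7:51 AM = 7 h 51 min; span 11 h 8 min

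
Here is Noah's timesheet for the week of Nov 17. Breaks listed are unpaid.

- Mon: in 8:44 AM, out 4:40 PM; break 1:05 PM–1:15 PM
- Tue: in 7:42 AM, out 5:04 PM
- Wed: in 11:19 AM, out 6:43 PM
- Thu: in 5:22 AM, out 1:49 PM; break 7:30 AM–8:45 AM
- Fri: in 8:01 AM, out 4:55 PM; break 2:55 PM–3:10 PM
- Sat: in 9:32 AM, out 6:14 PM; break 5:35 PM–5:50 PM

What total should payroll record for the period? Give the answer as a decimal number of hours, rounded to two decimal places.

Mon: 8:44 AM–4:40 PM = 7 h 56 min; less 10 min break → 7 h 46 min
Tue: 7:42 AM–5:04 PM = 9 h 22 min
Wed: 11:19 AM–6:43 PM = 7 h 24 min
Thu: 5:22 AM–1:49 PM = 8 h 27 min; less 75 min break → 7 h 12 min
Fri: 8:01 AM–4:55 PM = 8 h 54 min; less 15 min break → 8 h 39 min
Sat: 9:32 AM–6:14 PM = 8 h 42 min; less 15 min break → 8 h 27 min
Total: 7 h 46 min + 9 h 22 min + 7 h 24 min + 7 h 12 min + 8 h 39 min + 8 h 27 min = 48 h 50 min.

48.83 hours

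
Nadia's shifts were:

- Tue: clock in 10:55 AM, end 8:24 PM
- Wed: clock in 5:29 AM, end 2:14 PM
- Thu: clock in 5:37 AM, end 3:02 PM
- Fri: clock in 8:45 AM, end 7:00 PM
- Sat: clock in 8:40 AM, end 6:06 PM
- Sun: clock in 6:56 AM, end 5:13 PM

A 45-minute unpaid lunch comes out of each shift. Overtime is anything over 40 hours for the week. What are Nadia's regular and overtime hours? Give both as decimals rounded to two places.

Tue: 10:55 AM–8:24 PM = 9 h 29 min; less 45 min break → 8 h 44 min
Wed: 5:29 AM–2:14 PM = 8 h 45 min; less 45 min break → 8 h 0 min
Thu: 5:37 AM–3:02 PM = 9 h 25 min; less 45 min break → 8 h 40 min
Fri: 8:45 AM–7:00 PM = 10 h 15 min; less 45 min break → 9 h 30 min
Sat: 8:40 AM–6:06 PM = 9 h 26 min; less 45 min break → 8 h 41 min
Sun: 6:56 AM–5:13 PM = 10 h 17 min; less 45 min break → 9 h 32 min
Total worked: 53 h 7 min = 53.12 h.
Threshold 40 h → overtime 13 h 7 min, regular 40 h 0 min.

Regular 40.00 hours, overtime 13.12 hours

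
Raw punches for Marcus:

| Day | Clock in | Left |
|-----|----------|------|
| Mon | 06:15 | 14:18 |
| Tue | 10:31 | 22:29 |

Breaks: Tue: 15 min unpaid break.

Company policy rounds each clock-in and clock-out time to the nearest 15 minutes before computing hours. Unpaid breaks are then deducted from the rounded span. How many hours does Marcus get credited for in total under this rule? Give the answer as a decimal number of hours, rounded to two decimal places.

Mon: in 06:15→06:15, out 14:18→14:15; 8 h 0 min
Tue: in 10:31→10:30, out 22:29→22:30; 12 h 0 min − 15 min = 11 h 45 min
Total credited: 19 h 45 min.

19.75 hours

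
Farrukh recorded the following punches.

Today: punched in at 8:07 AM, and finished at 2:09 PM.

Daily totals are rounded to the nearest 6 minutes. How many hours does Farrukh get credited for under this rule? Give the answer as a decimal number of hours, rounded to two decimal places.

6.00 hours

Today: 8:07 AM–2:09 PM = 6 h 2 min → rounds to 6 h 0 min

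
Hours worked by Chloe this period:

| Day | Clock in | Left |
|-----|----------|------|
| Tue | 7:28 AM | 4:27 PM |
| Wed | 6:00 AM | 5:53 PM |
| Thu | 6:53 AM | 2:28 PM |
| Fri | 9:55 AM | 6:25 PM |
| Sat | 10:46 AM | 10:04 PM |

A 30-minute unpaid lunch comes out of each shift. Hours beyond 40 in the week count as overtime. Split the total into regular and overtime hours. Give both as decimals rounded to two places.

Regular 40.00 hours, overtime 5.75 hours

Tue: 7:28 AM–4:27 PM = 8 h 59 min; less 30 min break → 8 h 29 min
Wed: 6:00 AM–5:53 PM = 11 h 53 min; less 30 min break → 11 h 23 min
Thu: 6:53 AM–2:28 PM = 7 h 35 min; less 30 min break → 7 h 5 min
Fri: 9:55 AM–6:25 PM = 8 h 30 min; less 30 min break → 8 h 0 min
Sat: 10:46 AM–10:04 PM = 11 h 18 min; less 30 min break → 10 h 48 min
Total worked: 45 h 45 min = 45.75 h.
Threshold 40 h → overtime 5 h 45 min, regular 40 h 0 min.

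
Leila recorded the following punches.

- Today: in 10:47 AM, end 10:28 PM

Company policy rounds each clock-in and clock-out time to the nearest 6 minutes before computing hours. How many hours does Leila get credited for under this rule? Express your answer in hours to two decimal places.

11.70 hours

Today: in 10:47 AM→10:48 AM, out 10:28 PM→10:30 PM; 11 h 42 min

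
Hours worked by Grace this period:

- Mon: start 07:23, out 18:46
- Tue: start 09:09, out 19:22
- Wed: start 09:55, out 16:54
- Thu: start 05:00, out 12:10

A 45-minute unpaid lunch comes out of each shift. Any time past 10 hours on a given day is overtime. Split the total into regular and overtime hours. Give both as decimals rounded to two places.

Regular 32.12 hours, overtime 0.63 hours

Mon: 07:23–18:46 = 11 h 23 min; less 45 min break → 10 h 38 min
Tue: 09:09–19:22 = 10 h 13 min; less 45 min break → 9 h 28 min
Wed: 09:55–16:54 = 6 h 59 min; less 45 min break → 6 h 14 min
Thu: 05:00–12:10 = 7 h 10 min; less 45 min break → 6 h 25 min
Mon reg 10 h 0 min / OT 0 h 38 min; Tue reg 9 h 28 min / OT 0 h 0 min; Wed reg 6 h 14 min / OT 0 h 0 min; Thu reg 6 h 25 min / OT 0 h 0 min.
Totals: regular 32 h 7 min, overtime 0 h 38 min.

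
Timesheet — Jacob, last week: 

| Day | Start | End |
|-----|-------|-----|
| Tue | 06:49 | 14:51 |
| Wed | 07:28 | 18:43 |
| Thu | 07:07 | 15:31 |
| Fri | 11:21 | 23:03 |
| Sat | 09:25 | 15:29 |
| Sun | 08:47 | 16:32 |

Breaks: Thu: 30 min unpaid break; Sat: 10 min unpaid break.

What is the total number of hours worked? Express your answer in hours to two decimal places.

52.53 hours

Tue: 06:49–14:51 = 8 h 2 min
Wed: 07:28–18:43 = 11 h 15 min
Thu: 07:07–15:31 = 8 h 24 min; less 30 min break → 7 h 54 min
Fri: 11:21–23:03 = 11 h 42 min
Sat: 09:25–15:29 = 6 h 4 min; less 10 min break → 5 h 54 min
Sun: 08:47–16:32 = 7 h 45 min
Total: 8 h 2 min + 11 h 15 min + 7 h 54 min + 11 h 42 min + 5 h 54 min + 7 h 45 min = 52 h 32 min.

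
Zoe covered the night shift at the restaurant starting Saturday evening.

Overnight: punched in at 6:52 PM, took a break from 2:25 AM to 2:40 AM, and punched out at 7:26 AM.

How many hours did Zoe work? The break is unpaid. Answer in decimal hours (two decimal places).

12.32 hours

Overnight: 6:52 PM → midnight = 5 h 8 min; midnight → 7:26 AM = 7 h 26 min; span 12 h 34 min; less 15 min break → 12 h 19 min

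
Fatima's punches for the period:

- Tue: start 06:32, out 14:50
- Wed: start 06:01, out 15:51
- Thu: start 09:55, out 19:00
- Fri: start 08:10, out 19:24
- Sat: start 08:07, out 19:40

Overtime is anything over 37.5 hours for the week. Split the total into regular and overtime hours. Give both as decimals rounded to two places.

Tue: 06:32–14:50 = 8 h 18 min
Wed: 06:01–15:51 = 9 h 50 min
Thu: 09:55–19:00 = 9 h 5 min
Fri: 08:10–19:24 = 11 h 14 min
Sat: 08:07–19:40 = 11 h 33 min
Total worked: 50 h 0 min = 50.00 h.
Threshold 37.5 h → overtime 12 h 30 min, regular 37 h 30 min.

Regular 37.50 hours, overtime 12.50 hours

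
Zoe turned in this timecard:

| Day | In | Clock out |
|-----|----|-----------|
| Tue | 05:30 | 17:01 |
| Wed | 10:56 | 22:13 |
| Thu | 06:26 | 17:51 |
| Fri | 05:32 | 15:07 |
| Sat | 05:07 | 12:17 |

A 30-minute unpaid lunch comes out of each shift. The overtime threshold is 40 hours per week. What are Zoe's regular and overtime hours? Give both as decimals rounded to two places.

Regular 40.00 hours, overtime 8.47 hours

Tue: 05:30–17:01 = 11 h 31 min; less 30 min break → 11 h 1 min
Wed: 10:56–22:13 = 11 h 17 min; less 30 min break → 10 h 47 min
Thu: 06:26–17:51 = 11 h 25 min; less 30 min break → 10 h 55 min
Fri: 05:32–15:07 = 9 h 35 min; less 30 min break → 9 h 5 min
Sat: 05:07–12:17 = 7 h 10 min; less 30 min break → 6 h 40 min
Total worked: 48 h 28 min = 48.47 h.
Threshold 40 h → overtime 8 h 28 min, regular 40 h 0 min.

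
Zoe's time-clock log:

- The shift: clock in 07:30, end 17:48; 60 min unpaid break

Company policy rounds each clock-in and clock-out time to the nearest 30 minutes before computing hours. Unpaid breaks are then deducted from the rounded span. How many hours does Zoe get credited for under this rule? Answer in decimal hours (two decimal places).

The shift: in 07:30→07:30, out 17:48→18:00; 10 h 30 min − 60 min = 9 h 30 min

9.50 hours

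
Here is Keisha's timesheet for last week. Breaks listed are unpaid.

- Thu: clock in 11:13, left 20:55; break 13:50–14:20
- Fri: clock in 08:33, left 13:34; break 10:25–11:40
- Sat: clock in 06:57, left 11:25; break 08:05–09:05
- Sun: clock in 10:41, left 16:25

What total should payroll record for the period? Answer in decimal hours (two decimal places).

Thu: 11:13–20:55 = 9 h 42 min; less 30 min break → 9 h 12 min
Fri: 08:33–13:34 = 5 h 1 min; less 75 min break → 3 h 46 min
Sat: 06:57–11:25 = 4 h 28 min; less 60 min break → 3 h 28 min
Sun: 10:41–16:25 = 5 h 44 min
Total: 9 h 12 min + 3 h 46 min + 3 h 28 min + 5 h 44 min = 22 h 10 min.

22.17 hours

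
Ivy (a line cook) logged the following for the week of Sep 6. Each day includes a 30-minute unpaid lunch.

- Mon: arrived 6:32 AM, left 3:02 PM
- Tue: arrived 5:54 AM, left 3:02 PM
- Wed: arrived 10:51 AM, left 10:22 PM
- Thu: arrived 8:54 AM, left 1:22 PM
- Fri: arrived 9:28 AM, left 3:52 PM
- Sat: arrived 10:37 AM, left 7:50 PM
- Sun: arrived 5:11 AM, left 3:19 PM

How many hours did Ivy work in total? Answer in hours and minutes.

Mon: 6:32 AM–3:02 PM = 8 h 30 min; less 30 min break → 8 h 0 min
Tue: 5:54 AM–3:02 PM = 9 h 8 min; less 30 min break → 8 h 38 min
Wed: 10:51 AM–10:22 PM = 11 h 31 min; less 30 min break → 11 h 1 min
Thu: 8:54 AM–1:22 PM = 4 h 28 min; less 30 min break → 3 h 58 min
Fri: 9:28 AM–3:52 PM = 6 h 24 min; less 30 min break → 5 h 54 min
Sat: 10:37 AM–7:50 PM = 9 h 13 min; less 30 min break → 8 h 43 min
Sun: 5:11 AM–3:19 PM = 10 h 8 min; less 30 min break → 9 h 38 min
Total: 8 h 0 min + 8 h 38 min + 11 h 1 min + 3 h 58 min + 5 h 54 min + 8 h 43 min + 9 h 38 min = 55 h 52 min.

55 h 52 min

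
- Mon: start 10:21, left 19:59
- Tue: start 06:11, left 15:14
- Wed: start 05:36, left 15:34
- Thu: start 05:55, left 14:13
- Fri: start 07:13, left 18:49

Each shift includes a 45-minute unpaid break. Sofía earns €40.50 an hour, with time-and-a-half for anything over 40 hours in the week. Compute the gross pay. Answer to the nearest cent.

€1911.60

Mon: 10:21–19:59 = 9 h 38 min; less 45 min break → 8 h 53 min
Tue: 06:11–15:14 = 9 h 3 min; less 45 min break → 8 h 18 min
Wed: 05:36–15:34 = 9 h 58 min; less 45 min break → 9 h 13 min
Thu: 05:55–14:13 = 8 h 18 min; less 45 min break → 7 h 33 min
Fri: 07:13–18:49 = 11 h 36 min; less 45 min break → 10 h 51 min
Total worked: 44 h 48 min = 2688 min.
Regular 40 h 0 min = 2400 min at €40.50/h; overtime 4 h 48 min = 288 min at €60.75/h.
Pay = (2400 × €40.50 + 288 × €60.75) ÷ 60 = €1911.60.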